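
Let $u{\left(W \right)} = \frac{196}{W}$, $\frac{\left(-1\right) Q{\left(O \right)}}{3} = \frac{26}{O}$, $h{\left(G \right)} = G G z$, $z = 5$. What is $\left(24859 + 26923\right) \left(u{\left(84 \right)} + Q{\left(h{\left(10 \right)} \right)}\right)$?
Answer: $\frac{42280003}{375} \approx 1.1275 \cdot 10^{5}$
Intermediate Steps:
$h{\left(G \right)} = 5 G^{2}$ ($h{\left(G \right)} = G G 5 = G^{2} \cdot 5 = 5 G^{2}$)
$Q{\left(O \right)} = - \frac{78}{O}$ ($Q{\left(O \right)} = - 3 \frac{26}{O} = - \frac{78}{O}$)
$\left(24859 + 26923\right) \left(u{\left(84 \right)} + Q{\left(h{\left(10 \right)} \right)}\right) = \left(24859 + 26923\right) \left(\frac{196}{84} - \frac{78}{5 \cdot 10^{2}}\right) = 51782 \left(196 \cdot \frac{1}{84} - \frac{78}{5 \cdot 100}\right) = 51782 \left(\frac{7}{3} - \frac{78}{500}\right) = 51782 \left(\frac{7}{3} - \frac{39}{250}\right) = 51782 \cdot \frac{1633}{750} = \frac{42280003}{375}$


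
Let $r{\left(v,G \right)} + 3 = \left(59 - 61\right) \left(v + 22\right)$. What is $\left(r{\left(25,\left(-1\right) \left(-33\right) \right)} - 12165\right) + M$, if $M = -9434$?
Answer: $-21696$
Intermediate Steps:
$r{\left(v,G \right)} = -47 - 2 v$ ($r{\left(v,G \right)} = -3 + \left(59 - 61\right) \left(v + 22\right) = -3 - 2 \left(22 + v\right) = -3 - \left(44 + 2 v\right) = -47 - 2 v$)
$\left(r{\left(25,\left(-1\right) \left(-33\right) \right)} - 12165\right) + M = \left(\left(-47 - 50\right) - 12165\right) - 9434 = \left(-97 - 12165\right) - 9434 = -12262 - 9434 = -21696$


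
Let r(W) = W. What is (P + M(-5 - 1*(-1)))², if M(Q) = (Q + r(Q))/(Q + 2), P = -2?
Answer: 4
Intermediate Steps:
M(Q) = 2*Q/(2 + Q) (M(Q) = (Q + Q)/(Q + 2) = (2*Q)/(2 + Q) = 2*Q/(2 + Q))
(P + M(-5 - 1*(-1)))² = (-2 + 2*(-5 - 1*(-1))/(2 + (-5 - 1*(-1))))² = (-2 + 2*(-5 + 1)/(2 + (-5 + 1)))² = (-2 + 2*(-4)/(2 - 4))² = (-2 + 2*(-4)/(-2))² = (-2 + 2*(-4)*(-½))² = (-2 + 4)² = 2² = 4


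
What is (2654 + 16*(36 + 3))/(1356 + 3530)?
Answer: 1639/2443 ≈ 0.67090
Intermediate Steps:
(2654 + 16*(36 + 3))/(1356 + 3530) = (2654 + 16*39)/4886 = (2654 + 624)*(1/4886) = 3278*(1/4886) = 1639/2443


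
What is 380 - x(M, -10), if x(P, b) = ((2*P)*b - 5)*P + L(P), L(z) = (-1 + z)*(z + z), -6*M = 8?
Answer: 1208/3 ≈ 402.67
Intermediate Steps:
M = -4/3 (M = -⅙*8 = -4/3 ≈ -1.3333)
L(z) = 2*z*(-1 + z) (L(z) = (-1 + z)*(2*z) = 2*z*(-1 + z))
x(P, b) = P*(-5 + 2*P*b) + 2*P*(-1 + P) (x(P, b) = ((2*P)*b - 5)*P + 2*P*(-1 + P) = (2*P*b - 5)*P + 2*P*(-1 + P) = (-5 + 2*P*b)*P + 2*P*(-1 + P) = P*(-5 + 2*P*b) + 2*P*(-1 + P))
380 - x(M, -10) = 380 - (-4)*(-7 + 2*(-4/3) + 2*(-4/3)*(-10))/3 = 380 - (-4)*(-7 - 8/3 + 80/3)/3 = 380 - (-4)*17/3 = 380 - 1*(-68/3) = 380 + 68/3 = 1208/3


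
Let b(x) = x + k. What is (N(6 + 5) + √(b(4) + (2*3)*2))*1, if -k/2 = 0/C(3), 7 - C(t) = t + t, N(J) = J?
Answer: 15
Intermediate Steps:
C(t) = 7 - 2*t (C(t) = 7 - (t + t) = 7 - 2*t)
k = 0 (k = -0/(7 - 2*3) = -0/(7 - 6) = -0/1 = -0 = -2*0 = 0)
b(x) = x (b(x) = x + 0 = x)
(N(6 + 5) + √(b(4) + (2*3)*2))*1 = ((6 + 5) + √(4 + (2*3)*2))*1 = (11 + √(4 + 6*2))*1 = (11 + √(4 + 12))*1 = (11 + √16)*1 = (11 + 4)*1 = 15*1 = 15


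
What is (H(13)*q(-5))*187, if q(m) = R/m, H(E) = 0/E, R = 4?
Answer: 0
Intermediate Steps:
H(E) = 0
q(m) = 4/m
(H(13)*q(-5))*187 = (0*(4/(-5)))*187 = (0*(4*(-1/5)))*187 = (0*(-4/5))*187 = 0*187 = 0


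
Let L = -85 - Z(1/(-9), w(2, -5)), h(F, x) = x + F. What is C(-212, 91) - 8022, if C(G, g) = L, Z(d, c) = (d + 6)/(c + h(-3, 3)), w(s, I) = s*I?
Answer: -729577/90 ≈ -8106.4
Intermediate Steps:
h(F, x) = F + x
w(s, I) = I*s
Z(d, c) = (6 + d)/c (Z(d, c) = (d + 6)/(c + (-3 + 3)) = (6 + d)/(c + 0) = (6 + d)/c)
L = -7597/90 (L = -85 - (6 + 1/(-9))/((-5*2)) = -85 - (6 - 1/9)/(-10) = -85 - (-1)*53/(10*9) = -85 - 1*(-53/90) = -85 + 53/90 = -7597/90 ≈ -84.411)
C(G, g) = -7597/90
C(-212, 91) - 8022 = -7597/90 - 8022 = -729577/90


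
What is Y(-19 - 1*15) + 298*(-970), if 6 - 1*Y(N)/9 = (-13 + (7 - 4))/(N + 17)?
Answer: -4913192/17 ≈ -2.8901e+5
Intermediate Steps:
Y(N) = 54 + 90/(17 + N) (Y(N) = 54 - 9*(-13 + (7 - 4))/(N + 17) = 54 - 9*(-13 + 3)/(17 + N) = 54 - (-90)/(17 + N) = 54 + 90/(17 + N))
Y(-19 - 1*15) + 298*(-970) = 18*(56 + 3*(-19 - 1*15))/(17 + (-19 - 1*15)) + 298*(-970) = 18*(56 + 3*(-19 - 15))/(17 + (-19 - 15)) - 289060 = 18*(56 + 3*(-34))/(17 - 34) - 289060 = 18*(56 - 102)/(-17) - 289060 = 18*(-1/17)*(-46) - 289060 = 828/17 - 289060 = -4913192/17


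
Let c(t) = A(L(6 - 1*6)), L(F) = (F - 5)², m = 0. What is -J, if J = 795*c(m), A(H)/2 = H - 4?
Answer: -33390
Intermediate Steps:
L(F) = (-5 + F)²
A(H) = -8 + 2*H (A(H) = 2*(H - 4) = 2*(-4 + H) = -8 + 2*H)
c(t) = 42 (c(t) = -8 + 2*(-5 + (6 - 1*6))² = -8 + 2*(-5 + (6 - 6))² = -8 + 2*(-5 + 0)² = -8 + 2*(-5)² = -8 + 2*25 = -8 + 50 = 42)
J = 33390 (J = 795*42 = 33390)
-J = -1*33390 = -33390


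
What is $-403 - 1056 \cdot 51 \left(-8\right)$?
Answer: $430445$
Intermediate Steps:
$-403 - 1056 \cdot 51 \left(-8\right) = -403 - -430848 = -403 + 430848 = 430445$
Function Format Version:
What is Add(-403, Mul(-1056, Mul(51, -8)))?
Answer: 430445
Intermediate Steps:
Add(-403, Mul(-1056, Mul(51, -8))) = Add(-403, Mul(-1056, -408)) = Add(-403, 430848) = 430445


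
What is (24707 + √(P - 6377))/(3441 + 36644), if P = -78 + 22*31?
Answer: 24707/40085 + I*√5773/40085 ≈ 0.61637 + 0.0018955*I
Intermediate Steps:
P = 604 (P = -78 + 682 = 604)
(24707 + √(P - 6377))/(3441 + 36644) = (24707 + √(604 - 6377))/(3441 + 36644) = (24707 + √(-5773))/40085 = (24707 + I*√5773)*(1/40085) = 24707/40085 + I*√5773/40085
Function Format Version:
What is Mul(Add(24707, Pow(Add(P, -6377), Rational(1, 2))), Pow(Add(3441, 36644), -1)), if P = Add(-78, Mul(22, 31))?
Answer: Add(Rational(24707, 40085), Mul(Rational(1, 40085), I, Pow(5773, Rational(1, 2)))) ≈ Add(0.61637, Mul(0.0018955, I))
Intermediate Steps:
P = 604 (P = Add(-78, 682) = 604)
Mul(Add(24707, Pow(Add(P, -6377), Rational(1, 2))), Pow(Add(3441, 36644), -1)) = Mul(Add(24707, Pow(Add(604, -6377), Rational(1, 2))), Pow(Add(3441, 36644), -1)) = Mul(Add(24707, Pow(-5773, Rational(1, 2))), Pow(40085, -1)) = Mul(Add(24707, Mul(I, Pow(5773, Rational(1, 2)))), Rational(1, 40085)) = Add(Rational(24707, 40085), Mul(Rational(1, 40085), I, Pow(5773, Rational(1, 2))))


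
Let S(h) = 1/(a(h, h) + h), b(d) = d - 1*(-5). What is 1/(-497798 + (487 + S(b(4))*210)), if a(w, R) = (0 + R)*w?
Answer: -3/1491926 ≈ -2.0108e-6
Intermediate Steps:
a(w, R) = R*w
b(d) = 5 + d (b(d) = d + 5 = 5 + d)
S(h) = 1/(h + h²) (S(h) = 1/(h*h + h) = 1/(h² + h) = 1/(h + h²))
1/(-497798 + (487 + S(b(4))*210)) = 1/(-497798 + (487 + (1/((5 + 4)*(1 + (5 + 4))))*210)) = 1/(-497798 + (487 + (1/(9*(1 + 9)))*210)) = 1/(-497798 + (487 + ((⅑)/10)*210)) = 1/(-497798 + (487 + ((⅑)*(⅒))*210)) = 1/(-497798 + (487 + (1/90)*210)) = 1/(-497798 + (487 + 7/3)) = 1/(-497798 + 1468/3) = 1/(-1491926/3) = -3/1491926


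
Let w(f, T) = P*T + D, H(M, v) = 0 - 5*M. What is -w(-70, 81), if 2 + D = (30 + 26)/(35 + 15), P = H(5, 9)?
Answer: 50647/25 ≈ 2025.9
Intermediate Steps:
H(M, v) = -5*M (H(M, v) = 0 - 5*M = -5*M)
P = -25 (P = -5*5 = -25)
D = -22/25 (D = -2 + (30 + 26)/(35 + 15) = -2 + 56/50 = -2 + 56*(1/50) = -2 + 28/25 = -22/25 ≈ -0.88000)
w(f, T) = -22/25 - 25*T (w(f, T) = -25*T - 22/25 = -22/25 - 25*T)
-w(-70, 81) = -(-22/25 - 25*81) = -(-22/25 - 2025) = -1*(-50647/25) = 50647/25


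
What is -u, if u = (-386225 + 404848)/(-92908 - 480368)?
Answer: 1693/52116 ≈ 0.032485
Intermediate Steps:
u = -1693/52116 (u = 18623/(-573276) = 18623*(-1/573276) = -1693/52116 ≈ -0.032485)
-u = -1*(-1693/52116) = 1693/52116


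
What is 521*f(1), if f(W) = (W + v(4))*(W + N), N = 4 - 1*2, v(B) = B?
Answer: 7815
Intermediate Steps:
N = 2 (N = 4 - 2 = 2)
f(W) = (2 + W)*(4 + W) (f(W) = (W + 4)*(W + 2) = (4 + W)*(2 + W) = (2 + W)*(4 + W))
521*f(1) = 521*(8 + 1² + 6*1) = 521*(8 + 1 + 6) = 521*15 = 7815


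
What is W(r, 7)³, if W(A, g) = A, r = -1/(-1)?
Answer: 1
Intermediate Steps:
r = 1 (r = -1*(-1) = 1)
W(r, 7)³ = 1³ = 1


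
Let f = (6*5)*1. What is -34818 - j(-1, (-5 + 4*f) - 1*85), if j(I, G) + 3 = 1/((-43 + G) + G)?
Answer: -591856/17 ≈ -34815.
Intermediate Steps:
f = 30 (f = 30*1 = 30)
j(I, G) = -3 + 1/(-43 + 2*G) (j(I, G) = -3 + 1/((-43 + G) + G) = -3 + 1/(-43 + 2*G))
-34818 - j(-1, (-5 + 4*f) - 1*85) = -34818 - 2*(65 - 3*((-5 + 4*30) - 1*85))/(-43 + 2*((-5 + 4*30) - 1*85)) = -34818 - 2*(65 - 3*((-5 + 120) - 85))/(-43 + 2*((-5 + 120) - 85)) = -34818 - 2*(65 - 3*(115 - 85))/(-43 + 2*(115 - 85)) = -34818 - 2*(65 - 3*30)/(-43 + 2*30) = -34818 - 2*(65 - 90)/(-43 + 60) = -34818 - 2*(-25)/17 = -34818 - 1*(-50/17) = -34818 + 50/17 = -591856/17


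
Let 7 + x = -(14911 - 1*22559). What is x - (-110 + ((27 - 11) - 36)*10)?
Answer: 7951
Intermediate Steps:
x = 7641 (x = -7 - (14911 - 1*22559) = -7 - (14911 - 22559) = -7 - 1*(-7648) = -7 + 7648 = 7641)
x - (-110 + ((27 - 11) - 36)*10) = 7641 - (-110 + ((27 - 11) - 36)*10) = 7641 - (-110 + (16 - 36)*10) = 7641 - (-110 - 20*10) = 7641 - (-110 - 200) = 7641 - 1*(-310) = 7641 + 310 = 7951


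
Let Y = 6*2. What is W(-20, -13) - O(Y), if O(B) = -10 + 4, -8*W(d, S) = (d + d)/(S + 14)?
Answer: 11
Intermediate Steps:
W(d, S) = -d/(4*(14 + S)) (W(d, S) = -(d + d)/(8*(S + 14)) = -2*d/(8*(14 + S)) = -d/(4*(14 + S)))
Y = 12
O(B) = -6
W(-20, -13) - O(Y) = -1*(-20)/(56 + 4*(-13)) - 1*(-6) = -1*(-20)/(56 - 52) + 6 = -1*(-20)/4 + 6 = -1*(-20)*1/4 + 6 = 5 + 6 = 11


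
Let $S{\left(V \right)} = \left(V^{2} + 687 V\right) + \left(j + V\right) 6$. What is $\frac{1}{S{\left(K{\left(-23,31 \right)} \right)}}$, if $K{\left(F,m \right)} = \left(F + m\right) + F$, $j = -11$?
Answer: $- \frac{1}{10236} \approx -9.7694 \cdot 10^{-5}$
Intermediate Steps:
$K{\left(F,m \right)} = m + 2 F$
$S{\left(V \right)} = -66 + V^{2} + 693 V$ ($S{\left(V \right)} = \left(V^{2} + 687 V\right) + \left(-11 + V\right) 6 = \left(V^{2} + 687 V\right) + \left(-66 + 6 V\right) = -66 + V^{2} + 693 V$)
$\frac{1}{S{\left(K{\left(-23,31 \right)} \right)}} = \frac{1}{-66 + \left(31 + 2 \left(-23\right)\right)^{2} + 693 \left(31 + 2 \left(-23\right)\right)} = \frac{1}{-66 + \left(31 - 46\right)^{2} + 693 \left(31 - 46\right)} = \frac{1}{-66 + \left(-15\right)^{2} + 693 \left(-15\right)} = \frac{1}{-66 + 225 - 10395} = \frac{1}{-10236} = - \frac{1}{10236}$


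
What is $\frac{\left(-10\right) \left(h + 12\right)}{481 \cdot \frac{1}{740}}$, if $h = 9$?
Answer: $- \frac{4200}{13} \approx -323.08$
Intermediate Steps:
$\frac{\left(-10\right) \left(h + 12\right)}{481 \cdot \frac{1}{740}} = \frac{\left(-10\right) \left(9 + 12\right)}{481 \cdot \frac{1}{740}} = \frac{\left(-10\right) 21}{481 \cdot \frac{1}{740}} = - \frac{210}{\frac{13}{20}} = \left(-210\right) \frac{20}{13} = - \frac{4200}{13}$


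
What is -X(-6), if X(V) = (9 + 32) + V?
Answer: -35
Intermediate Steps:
X(V) = 41 + V
-X(-6) = -(41 - 6) = -1*35 = -35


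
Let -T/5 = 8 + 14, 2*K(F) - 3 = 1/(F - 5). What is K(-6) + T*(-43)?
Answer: 52046/11 ≈ 4731.5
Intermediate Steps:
K(F) = 3/2 + 1/(2*(-5 + F)) (K(F) = 3/2 + 1/(2*(F - 5)) = 3/2 + 1/(2*(-5 + F)))
T = -110 (T = -5*(8 + 14) = -5*22 = -110)
K(-6) + T*(-43) = (-14 + 3*(-6))/(2*(-5 - 6)) - 110*(-43) = (½)*(-14 - 18)/(-11) + 4730 = (½)*(-1/11)*(-32) + 4730 = 16/11 + 4730 = 52046/11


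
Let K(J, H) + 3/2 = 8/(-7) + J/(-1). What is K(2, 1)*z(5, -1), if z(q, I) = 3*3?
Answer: -585/14 ≈ -41.786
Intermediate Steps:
K(J, H) = -37/14 - J (K(J, H) = -3/2 + (8/(-7) + J/(-1)) = -3/2 + (8*(-⅐) + J*(-1)) = -3/2 + (-8/7 - J) = -37/14 - J)
z(q, I) = 9
K(2, 1)*z(5, -1) = (-37/14 - 1*2)*9 = (-37/14 - 2)*9 = -65/14*9 = -585/14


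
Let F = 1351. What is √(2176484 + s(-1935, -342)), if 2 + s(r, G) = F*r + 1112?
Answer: I*√436591 ≈ 660.75*I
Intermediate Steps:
s(r, G) = 1110 + 1351*r (s(r, G) = -2 + (1351*r + 1112) = -2 + (1112 + 1351*r) = 1110 + 1351*r)
√(2176484 + s(-1935, -342)) = √(2176484 + (1110 + 1351*(-1935))) = √(2176484 + (1110 - 2614185)) = √(2176484 - 2613075) = √(-436591) = I*√436591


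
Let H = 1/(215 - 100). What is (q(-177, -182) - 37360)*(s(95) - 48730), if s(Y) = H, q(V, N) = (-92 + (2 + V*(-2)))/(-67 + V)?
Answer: 12771545473674/7015 ≈ 1.8206e+9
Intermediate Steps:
H = 1/115 ≈ 0.0086956
q(V, N) = (-90 - 2*V)/(-67 + V) (q(V, N) = (-92 + (2 - 2*V))/(-67 + V) = (-90 - 2*V)/(-67 + V))
s(Y) = 1/115
(q(-177, -182) - 37360)*(s(95) - 48730) = (2*(-45 - 1*(-177))/(-67 - 177) - 37360)*(1/115 - 48730) = (2*(-45 + 177)/(-244) - 37360)*(-5603949/115) = (2*(-1/244)*132 - 37360)*(-5603949/115) = (-66/61 - 37360)*(-5603949/115) = -2279026/61*(-5603949/115) = 12771545473674/7015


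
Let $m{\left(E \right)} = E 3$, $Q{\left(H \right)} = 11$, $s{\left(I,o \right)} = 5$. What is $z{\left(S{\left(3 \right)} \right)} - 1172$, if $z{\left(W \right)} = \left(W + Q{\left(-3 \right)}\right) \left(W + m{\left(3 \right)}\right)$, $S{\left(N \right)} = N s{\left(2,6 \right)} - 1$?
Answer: $-597$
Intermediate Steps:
$S{\left(N \right)} = -1 + 5 N$ ($S{\left(N \right)} = N 5 - 1 = 5 N - 1 = -1 + 5 N$)
$m{\left(E \right)} = 3 E$
$z{\left(W \right)} = \left(9 + W\right) \left(11 + W\right)$ ($z{\left(W \right)} = \left(W + 11\right) \left(W + 3 \cdot 3\right) = \left(11 + W\right) \left(W + 9\right) = \left(11 + W\right) \left(9 + W\right) = \left(9 + W\right) \left(11 + W\right)$)
$z{\left(S{\left(3 \right)} \right)} - 1172 = \left(99 + \left(-1 + 5 \cdot 3\right)^{2} + 20 \left(-1 + 5 \cdot 3\right)\right) - 1172 = \left(99 + \left(-1 + 15\right)^{2} + 20 \left(-1 + 15\right)\right) - 1172 = \left(99 + 14^{2} + 20 \cdot 14\right) - 1172 = \left(99 + 196 + 280\right) - 1172 = 575 - 1172 = -597$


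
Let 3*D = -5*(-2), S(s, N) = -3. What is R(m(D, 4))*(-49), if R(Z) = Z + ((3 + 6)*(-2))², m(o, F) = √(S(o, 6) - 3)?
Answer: -15876 - 49*I*√6 ≈ -15876.0 - 120.03*I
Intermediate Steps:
D = 10/3 (D = (-5*(-2))/3 = (⅓)*10 = 10/3 ≈ 3.3333)
m(o, F) = I*√6 (m(o, F) = √(-3 - 3) = √(-6) = I*√6)
R(Z) = 324 + Z (R(Z) = Z + (9*(-2))² = Z + (-18)² = Z + 324 = 324 + Z)
R(m(D, 4))*(-49) = (324 + I*√6)*(-49) = -15876 - 49*I*√6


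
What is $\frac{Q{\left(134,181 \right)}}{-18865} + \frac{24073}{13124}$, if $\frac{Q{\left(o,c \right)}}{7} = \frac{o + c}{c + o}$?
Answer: $\frac{64863611}{35369180} \approx 1.8339$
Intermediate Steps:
$Q{\left(o,c \right)} = 7$ ($Q{\left(o,c \right)} = 7 \frac{o + c}{c + o} = 7 \frac{c + o}{c + o} = 7 \cdot 1 = 7$)
$\frac{Q{\left(134,181 \right)}}{-18865} + \frac{24073}{13124} = \frac{7}{-18865} + \frac{24073}{13124} = 7 \left(- \frac{1}{18865}\right) + 24073 \cdot \frac{1}{13124} = - \frac{1}{2695} + \frac{24073}{13124} = \frac{64863611}{35369180}$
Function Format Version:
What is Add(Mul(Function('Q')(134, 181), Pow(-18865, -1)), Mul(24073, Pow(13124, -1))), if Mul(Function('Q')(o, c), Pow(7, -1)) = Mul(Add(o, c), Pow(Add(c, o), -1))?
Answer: Rational(64863611, 35369180) ≈ 1.8339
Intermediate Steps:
Function('Q')(o, c) = 7 (Function('Q')(o, c) = Mul(7, Mul(Add(o, c), Pow(Add(c, o), -1))) = Mul(7, Mul(Add(c, o), Pow(Add(c, o), -1))) = Mul(7, 1) = 7)
Add(Mul(Function('Q')(134, 181), Pow(-18865, -1)), Mul(24073, Pow(13124, -1))) = Add(Mul(7, Pow(-18865, -1)), Mul(24073, Pow(13124, -1))) = Add(Mul(7, Rational(-1, 18865)), Mul(24073, Rational(1, 13124))) = Add(Rational(-1, 2695), Rational(24073, 13124)) = Rational(64863611, 35369180)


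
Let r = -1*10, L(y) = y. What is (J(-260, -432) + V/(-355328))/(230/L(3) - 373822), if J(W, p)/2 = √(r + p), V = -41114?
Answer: -61671/199203272704 - 3*I*√442/560618 ≈ -3.0959e-7 - 0.0001125*I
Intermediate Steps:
r = -10
J(W, p) = 2*√(-10 + p)
(J(-260, -432) + V/(-355328))/(230/L(3) - 373822) = (2*√(-10 - 432) - 41114/(-355328))/(230/3 - 373822) = (2*√(-442) - 41114*(-1/355328))/(230*(⅓) - 373822) = (2*(I*√442) + 20557/177664)/(230/3 - 373822) = (2*I*√442 + 20557/177664)/(-1121236/3) = (20557/177664 + 2*I*√442)*(-3/1121236) = -61671/199203272704 - 3*I*√442/560618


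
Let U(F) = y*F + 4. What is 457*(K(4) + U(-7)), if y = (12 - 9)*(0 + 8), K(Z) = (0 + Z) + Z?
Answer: -71292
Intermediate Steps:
K(Z) = 2*Z (K(Z) = Z + Z = 2*Z)
y = 24 (y = 3*8 = 24)
U(F) = 4 + 24*F (U(F) = 24*F + 4 = 4 + 24*F)
457*(K(4) + U(-7)) = 457*(2*4 + (4 + 24*(-7))) = 457*(8 + (4 - 168)) = 457*(8 - 164) = 457*(-156) = -71292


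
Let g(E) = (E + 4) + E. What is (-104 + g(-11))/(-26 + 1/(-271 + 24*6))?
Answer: 15494/3303 ≈ 4.6909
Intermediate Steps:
g(E) = 4 + 2*E (g(E) = (4 + E) + E = 4 + 2*E)
(-104 + g(-11))/(-26 + 1/(-271 + 24*6)) = (-104 + (4 + 2*(-11)))/(-26 + 1/(-271 + 24*6)) = (-104 + (4 - 22))/(-26 + 1/(-271 + 144)) = (-104 - 18)/(-26 + 1/(-127)) = -122/(-26 - 1/127) = -122/(-3303/127) = -122*(-127/3303) = 15494/3303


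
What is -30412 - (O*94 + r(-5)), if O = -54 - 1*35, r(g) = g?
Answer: -22041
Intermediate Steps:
O = -89 (O = -54 - 35 = -89)
-30412 - (O*94 + r(-5)) = -30412 - (-89*94 - 5) = -30412 - (-8366 - 5) = -30412 - 1*(-8371) = -30412 + 8371 = -22041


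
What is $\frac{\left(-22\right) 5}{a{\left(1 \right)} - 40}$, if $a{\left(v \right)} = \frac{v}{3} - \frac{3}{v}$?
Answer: $\frac{165}{64} \approx 2.5781$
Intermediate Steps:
$a{\left(v \right)} = - \frac{3}{v} + \frac{v}{3}$ ($a{\left(v \right)} = v \frac{1}{3} - \frac{3}{v} = \frac{v}{3} - \frac{3}{v} = - \frac{3}{v} + \frac{v}{3}$)
$\frac{\left(-22\right) 5}{a{\left(1 \right)} - 40} = \frac{\left(-22\right) 5}{\left(- \frac{3}{1} + \frac{1}{3} \cdot 1\right) - 40} = - \frac{110}{\left(\left(-3\right) 1 + \frac{1}{3}\right) - 40} = - \frac{110}{\left(-3 + \frac{1}{3}\right) - 40} = - \frac{110}{- \frac{8}{3} - 40} = - \frac{110}{- \frac{128}{3}} = \left(-110\right) \left(- \frac{3}{128}\right) = \frac{165}{64}$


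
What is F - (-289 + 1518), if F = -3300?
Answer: -4529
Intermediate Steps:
F - (-289 + 1518) = -3300 - (-289 + 1518) = -3300 - 1*1229 = -3300 - 1229 = -4529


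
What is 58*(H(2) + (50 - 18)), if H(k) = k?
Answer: 1972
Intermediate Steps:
58*(H(2) + (50 - 18)) = 58*(2 + (50 - 18)) = 58*(2 + 32) = 58*34 = 1972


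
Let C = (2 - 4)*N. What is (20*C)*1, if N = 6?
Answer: -240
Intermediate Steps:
C = -12 (C = (2 - 4)*6 = -2*6 = -12)
(20*C)*1 = (20*(-12))*1 = -240*1 = -240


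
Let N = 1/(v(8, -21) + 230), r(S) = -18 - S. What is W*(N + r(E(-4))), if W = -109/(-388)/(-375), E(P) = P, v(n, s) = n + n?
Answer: 375287/35793000 ≈ 0.010485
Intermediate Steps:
v(n, s) = 2*n
N = 1/246 (N = 1/(2*8 + 230) = 1/(16 + 230) = 1/246 ≈ 0.0040650)
W = -109/145500 (W = -109*(-1/388)*(-1/375) = (109/388)*(-1/375) = -109/145500 ≈ -0.00074914)
W*(N + r(E(-4))) = -109*(1/246 + (-18 - 1*(-4)))/145500 = -109*(1/246 + (-18 + 4))/145500 = -109*(1/246 - 14)/145500 = -109/145500*(-3443/246) = 375287/35793000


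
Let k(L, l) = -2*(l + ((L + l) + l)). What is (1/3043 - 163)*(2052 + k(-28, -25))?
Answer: -1119986064/3043 ≈ -3.6805e+5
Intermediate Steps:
k(L, l) = -6*l - 2*L (k(L, l) = -2*(l + (L + 2*l)) = -2*(L + 3*l) = -6*l - 2*L)
(1/3043 - 163)*(2052 + k(-28, -25)) = (1/3043 - 163)*(2052 + (-6*(-25) - 2*(-28))) = (1/3043 - 163)*(2052 + (150 + 56)) = -496008*(2052 + 206)/3043 = -496008/3043*2258 = -1119986064/3043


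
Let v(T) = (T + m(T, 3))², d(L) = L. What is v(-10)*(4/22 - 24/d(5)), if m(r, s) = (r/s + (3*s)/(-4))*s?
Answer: -1454023/440 ≈ -3304.6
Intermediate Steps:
m(r, s) = s*(-3*s/4 + r/s) (m(r, s) = (r/s + (3*s)*(-¼))*s = (r/s - 3*s/4)*s = (-3*s/4 + r/s)*s = s*(-3*s/4 + r/s))
v(T) = (-27/4 + 2*T)² (v(T) = (T + (T - ¾*3²))² = (T + (T - ¾*9))² = (T + (T - 27/4))² = (T + (-27/4 + T))² = (-27/4 + 2*T)²)
v(-10)*(4/22 - 24/d(5)) = ((-27 + 8*(-10))²/16)*(4/22 - 24/5) = ((-27 - 80)²/16)*(4*(1/22) - 24*⅕) = ((1/16)*(-107)²)*(2/11 - 24/5) = ((1/16)*11449)*(-254/55) = (11449/16)*(-254/55) = -1454023/440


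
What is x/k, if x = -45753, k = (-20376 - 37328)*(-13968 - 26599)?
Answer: -45753/2340878168 ≈ -1.9545e-5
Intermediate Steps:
k = 2340878168 (k = -57704*(-40567) = 2340878168)
x/k = -45753/2340878168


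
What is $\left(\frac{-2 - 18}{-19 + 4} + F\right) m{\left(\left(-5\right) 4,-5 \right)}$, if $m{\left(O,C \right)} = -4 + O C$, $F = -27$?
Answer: $-2464$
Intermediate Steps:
$m{\left(O,C \right)} = -4 + C O$
$\left(\frac{-2 - 18}{-19 + 4} + F\right) m{\left(\left(-5\right) 4,-5 \right)} = \left(\frac{-2 - 18}{-19 + 4} - 27\right) \left(-4 - 5 \left(\left(-5\right) 4\right)\right) = \left(- \frac{20}{-15} - 27\right) \left(-4 - -100\right) = \left(\left(-20\right) \left(- \frac{1}{15}\right) - 27\right) \left(-4 + 100\right) = \left(\frac{4}{3} - 27\right) 96 = \left(- \frac{77}{3}\right) 96 = -2464$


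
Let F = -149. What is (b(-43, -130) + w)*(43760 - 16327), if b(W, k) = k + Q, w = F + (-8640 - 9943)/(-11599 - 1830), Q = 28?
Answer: -91958049568/13429 ≈ -6.8477e+6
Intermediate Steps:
w = -1982338/13429 (w = -149 + (-8640 - 9943)/(-11599 - 1830) = -149 - 18583/(-13429) = -149 - 18583*(-1/13429) = -149 + 18583/13429 = -1982338/13429 ≈ -147.62)
b(W, k) = 28 + k (b(W, k) = k + 28 = 28 + k)
(b(-43, -130) + w)*(43760 - 16327) = ((28 - 130) - 1982338/13429)*(43760 - 16327) = (-102 - 1982338/13429)*27433 = -3352096/13429*27433 = -91958049568/13429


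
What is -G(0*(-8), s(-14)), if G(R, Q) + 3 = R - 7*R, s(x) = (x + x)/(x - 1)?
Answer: 3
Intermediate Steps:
s(x) = 2*x/(-1 + x) (s(x) = (2*x)/(-1 + x) = 2*x/(-1 + x))
G(R, Q) = -3 - 6*R (G(R, Q) = -3 + (R - 7*R) = -3 - 6*R)
-G(0*(-8), s(-14)) = -(-3 - 0*(-8)) = -(-3 - 6*0) = -(-3 + 0) = -1*(-3) = 3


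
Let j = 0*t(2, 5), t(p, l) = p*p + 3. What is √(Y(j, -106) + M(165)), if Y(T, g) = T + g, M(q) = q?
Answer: √59 ≈ 7.6811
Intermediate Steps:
t(p, l) = 3 + p² (t(p, l) = p² + 3 = 3 + p²)
j = 0 (j = 0*(3 + 2²) = 0*(3 + 4) = 0*7 = 0)
√(Y(j, -106) + M(165)) = √((0 - 106) + 165) = √(-106 + 165) = √59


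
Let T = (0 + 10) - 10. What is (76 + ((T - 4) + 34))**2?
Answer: 11236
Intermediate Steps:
T = 0 (T = 10 - 10 = 0)
(76 + ((T - 4) + 34))**2 = (76 + ((0 - 4) + 34))**2 = (76 + (-4 + 34))**2 = (76 + 30)**2 = 106**2 = 11236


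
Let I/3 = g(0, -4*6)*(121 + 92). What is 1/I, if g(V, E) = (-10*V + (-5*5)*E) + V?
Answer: 1/383400 ≈ 2.6082e-6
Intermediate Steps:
g(V, E) = -25*E - 9*V (g(V, E) = (-10*V - 25*E) + V = (-25*E - 10*V) + V = -25*E - 9*V)
I = 383400 (I = 3*((-(-100)*6 - 9*0)*(121 + 92)) = 3*((-25*(-24) + 0)*213) = 3*((600 + 0)*213) = 3*(600*213) = 3*127800 = 383400)
1/I = 1/383400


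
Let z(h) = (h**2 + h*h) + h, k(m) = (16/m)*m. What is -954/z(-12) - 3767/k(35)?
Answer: -87913/368 ≈ -238.89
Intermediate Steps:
k(m) = 16
z(h) = h + 2*h**2 (z(h) = (h**2 + h**2) + h = 2*h**2 + h = h + 2*h**2)
-954/z(-12) - 3767/k(35) = -954*(-1/(12*(1 + 2*(-12)))) - 3767/16 = -954*(-1/(12*(1 - 24))) - 3767*1/16 = -954/((-12*(-23))) - 3767/16 = -954/276 - 3767/16 = -954*1/276 - 3767/16 = -159/46 - 3767/16 = -87913/368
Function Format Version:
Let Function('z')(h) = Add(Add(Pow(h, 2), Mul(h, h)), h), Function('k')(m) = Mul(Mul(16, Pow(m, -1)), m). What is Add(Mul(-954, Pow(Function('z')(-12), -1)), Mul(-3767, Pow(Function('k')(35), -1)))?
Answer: Rational(-87913, 368) ≈ -238.89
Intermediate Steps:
Function('k')(m) = 16
Function('z')(h) = Add(h, Mul(2, Pow(h, 2))) (Function('z')(h) = Add(Add(Pow(h, 2), Pow(h, 2)), h) = Add(Mul(2, Pow(h, 2)), h) = Add(h, Mul(2, Pow(h, 2))))
Add(Mul(-954, Pow(Function('z')(-12), -1)), Mul(-3767, Pow(Function('k')(35), -1))) = Add(Mul(-954, Pow(Mul(-12, Add(1, Mul(2, -12))), -1)), Mul(-3767, Pow(16, -1))) = Add(Mul(-954, Pow(Mul(-12, Add(1, -24)), -1)), Mul(-3767, Rational(1, 16))) = Add(Mul(-954, Pow(Mul(-12, -23), -1)), Rational(-3767, 16)) = Add(Mul(-954, Pow(276, -1)), Rational(-3767, 16)) = Add(Mul(-954, Rational(1, 276)), Rational(-3767, 16)) = Add(Rational(-159, 46), Rational(-3767, 16)) = Rational(-87913, 368)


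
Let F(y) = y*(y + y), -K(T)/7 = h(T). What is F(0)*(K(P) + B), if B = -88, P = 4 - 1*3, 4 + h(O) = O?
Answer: 0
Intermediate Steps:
h(O) = -4 + O
P = 1 (P = 4 - 3 = 1)
K(T) = 28 - 7*T (K(T) = -7*(-4 + T) = 28 - 7*T)
F(y) = 2*y² (F(y) = y*(2*y) = 2*y²)
F(0)*(K(P) + B) = (2*0²)*((28 - 7*1) - 88) = (2*0)*((28 - 7) - 88) = 0*(21 - 88) = 0*(-67) = 0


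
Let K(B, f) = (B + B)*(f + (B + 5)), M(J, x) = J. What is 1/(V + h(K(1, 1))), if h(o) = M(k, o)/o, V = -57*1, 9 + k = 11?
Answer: -7/398 ≈ -0.017588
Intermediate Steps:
k = 2 (k = -9 + 11 = 2)
V = -57
K(B, f) = 2*B*(5 + B + f) (K(B, f) = (2*B)*(f + (5 + B)) = (2*B)*(5 + B + f) = 2*B*(5 + B + f))
h(o) = 2/o
1/(V + h(K(1, 1))) = 1/(-57 + 2/((2*1*(5 + 1 + 1)))) = 1/(-57 + 2/((2*1*7))) = 1/(-57 + 2/14) = 1/(-57 + 2*(1/14)) = 1/(-57 + ⅐) = 1/(-398/7) = -7/398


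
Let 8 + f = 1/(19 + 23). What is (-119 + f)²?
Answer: 28440889/1764 ≈ 16123.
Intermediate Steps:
f = -335/42 (f = -8 + 1/(19 + 23) = -8 + 1/42 = -335/42 ≈ -7.9762)
(-119 + f)² = (-119 - 335/42)² = (-5333/42)² = 28440889/1764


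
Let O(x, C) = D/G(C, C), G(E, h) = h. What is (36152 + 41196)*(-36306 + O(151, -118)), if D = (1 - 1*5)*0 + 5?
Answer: -165683786162/59 ≈ -2.8082e+9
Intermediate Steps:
D = 5 (D = (1 - 5)*0 + 5 = -4*0 + 5 = 0 + 5 = 5)
O(x, C) = 5/C
(36152 + 41196)*(-36306 + O(151, -118)) = (36152 + 41196)*(-36306 + 5/(-118)) = 77348*(-36306 + 5*(-1/118)) = 77348*(-36306 - 5/118) = 77348*(-4284113/118) = -165683786162/59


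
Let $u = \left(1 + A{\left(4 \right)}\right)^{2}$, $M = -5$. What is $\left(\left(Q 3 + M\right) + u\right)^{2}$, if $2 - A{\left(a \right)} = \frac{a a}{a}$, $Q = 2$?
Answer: $4$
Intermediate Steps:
$A{\left(a \right)} = 2 - a$ ($A{\left(a \right)} = 2 - \frac{a a}{a} = 2 - \frac{a^{2}}{a} = 2 - a$)
$u = 1$ ($u = \left(1 + \left(2 - 4\right)\right)^{2} = \left(1 - 2\right)^{2} = \left(-1\right)^{2} = 1$)
$\left(\left(Q 3 + M\right) + u\right)^{2} = \left(\left(2 \cdot 3 - 5\right) + 1\right)^{2} = \left(\left(6 - 5\right) + 1\right)^{2} = \left(1 + 1\right)^{2} = 2^{2} = 4$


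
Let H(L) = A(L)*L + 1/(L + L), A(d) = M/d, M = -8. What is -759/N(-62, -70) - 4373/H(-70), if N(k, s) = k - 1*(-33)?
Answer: 18605219/32509 ≈ 572.31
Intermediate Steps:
A(d) = -8/d
H(L) = -8 + 1/(2*L) (H(L) = (-8/L)*L + 1/(L + L) = -8 + 1/(2*L))
N(k, s) = 33 + k (N(k, s) = k + 33 = 33 + k)
-759/N(-62, -70) - 4373/H(-70) = -759/(33 - 62) - 4373/(-8 + (½)/(-70)) = -759/(-29) - 4373/(-8 + (½)*(-1/70)) = -759*(-1/29) - 4373/(-8 - 1/140) = 759/29 - 4373/(-1121/140) = 759/29 - 4373*(-140/1121) = 759/29 + 612220/1121 = 18605219/32509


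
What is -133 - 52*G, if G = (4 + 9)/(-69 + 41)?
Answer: -762/7 ≈ -108.86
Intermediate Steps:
G = -13/28 (G = 13/(-28) = 13*(-1/28) = -13/28 ≈ -0.46429)
-133 - 52*G = -133 - 52*(-13/28) = -133 + 169/7 = -762/7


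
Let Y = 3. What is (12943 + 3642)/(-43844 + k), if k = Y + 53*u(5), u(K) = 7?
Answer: -3317/8694 ≈ -0.38153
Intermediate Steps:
k = 374 (k = 3 + 53*7 = 3 + 371 = 374)
(12943 + 3642)/(-43844 + k) = (12943 + 3642)/(-43844 + 374) = 16585/(-43470) = 16585*(-1/43470) = -3317/8694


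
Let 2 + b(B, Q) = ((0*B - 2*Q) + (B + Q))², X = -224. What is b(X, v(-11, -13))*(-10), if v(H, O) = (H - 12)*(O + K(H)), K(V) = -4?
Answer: -3782230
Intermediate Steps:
v(H, O) = (-12 + H)*(-4 + O) (v(H, O) = (H - 12)*(O - 4) = (-12 + H)*(-4 + O))
b(B, Q) = -2 + (B - Q)² (b(B, Q) = -2 + ((0*B - 2*Q) + (B + Q))² = -2 + ((0 - 2*Q) + (B + Q))² = -2 + (-2*Q + (B + Q))² = -2 + (B - Q)²)
b(X, v(-11, -13))*(-10) = (-2 + (-224 - (48 - 12*(-13) - 4*(-11) - 11*(-13)))²)*(-10) = (-2 + (-224 - (48 + 156 + 44 + 143))²)*(-10) = (-2 + (-224 - 1*391)²)*(-10) = (-2 + (-224 - 391)²)*(-10) = (-2 + (-615)²)*(-10) = (-2 + 378225)*(-10) = 378223*(-10) = -3782230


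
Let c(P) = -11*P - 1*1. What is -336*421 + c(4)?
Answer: -141501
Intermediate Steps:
c(P) = -1 - 11*P (c(P) = -11*P - 1 = -1 - 11*P)
-336*421 + c(4) = -336*421 + (-1 - 11*4) = -141456 + (-1 - 44) = -141456 - 45 = -141501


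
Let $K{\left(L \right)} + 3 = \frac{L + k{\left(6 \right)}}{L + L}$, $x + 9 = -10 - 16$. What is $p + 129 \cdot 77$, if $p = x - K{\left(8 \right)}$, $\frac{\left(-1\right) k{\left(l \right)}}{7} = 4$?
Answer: $\frac{39609}{4} \approx 9902.3$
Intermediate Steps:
$k{\left(l \right)} = -28$ ($k{\left(l \right)} = \left(-7\right) 4 = -28$)
$x = -35$ ($x = -9 - 26 = -35$)
$K{\left(L \right)} = -3 + \frac{-28 + L}{2 L}$ ($K{\left(L \right)} = -3 + \frac{L - 28}{L + L} = -3 + \frac{-28 + L}{2 L}$)
$p = - \frac{123}{4}$ ($p = -35 - \left(- \frac{5}{2} - \frac{14}{8}\right) = -35 - \left(- \frac{5}{2} - \frac{7}{4}\right) = -35 - - \frac{17}{4} = -35 + \frac{17}{4} = - \frac{123}{4} \approx -30.75$)
$p + 129 \cdot 77 = - \frac{123}{4} + 129 \cdot 77 = - \frac{123}{4} + 9933 = \frac{39609}{4}$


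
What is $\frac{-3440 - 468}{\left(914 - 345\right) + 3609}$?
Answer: $- \frac{1954}{2089} \approx -0.93538$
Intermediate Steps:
$\frac{-3440 - 468}{\left(914 - 345\right) + 3609} = - \frac{3908}{\left(914 - 345\right) + 3609} = - \frac{3908}{569 + 3609} = - \frac{3908}{4178} = \left(-3908\right) \frac{1}{4178} = - \frac{1954}{2089}$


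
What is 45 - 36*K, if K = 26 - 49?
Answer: 873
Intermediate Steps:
K = -23
45 - 36*K = 45 - 36*(-23) = 45 + 828 = 873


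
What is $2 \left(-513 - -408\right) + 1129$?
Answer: $919$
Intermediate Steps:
$2 \left(-513 - -408\right) + 1129 = 2 \left(-513 + 408\right) + 1129 = 2 \left(-105\right) + 1129 = -210 + 1129 = 919$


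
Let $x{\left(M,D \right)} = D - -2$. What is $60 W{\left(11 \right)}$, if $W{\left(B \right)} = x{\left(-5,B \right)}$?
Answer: $780$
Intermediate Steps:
$x{\left(M,D \right)} = 2 + D$ ($x{\left(M,D \right)} = D + 2 = 2 + D$)
$W{\left(B \right)} = 2 + B$
$60 W{\left(11 \right)} = 60 \left(2 + 11\right) = 60 \cdot 13 = 780$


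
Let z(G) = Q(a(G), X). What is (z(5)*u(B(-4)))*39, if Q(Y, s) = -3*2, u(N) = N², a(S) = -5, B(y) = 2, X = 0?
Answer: -936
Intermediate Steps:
Q(Y, s) = -6
z(G) = -6
(z(5)*u(B(-4)))*39 = -6*2²*39 = -6*4*39 = -24*39 = -936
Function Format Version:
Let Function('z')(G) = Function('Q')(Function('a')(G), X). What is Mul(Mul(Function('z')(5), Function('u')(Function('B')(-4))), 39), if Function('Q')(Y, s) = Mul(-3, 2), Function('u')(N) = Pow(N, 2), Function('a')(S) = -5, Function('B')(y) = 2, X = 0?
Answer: -936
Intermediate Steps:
Function('Q')(Y, s) = -6
Function('z')(G) = -6
Mul(Mul(Function('z')(5), Function('u')(Function('B')(-4))), 39) = Mul(Mul(-6, Pow(2, 2)), 39) = Mul(Mul(-6, 4), 39) = Mul(-24, 39) = -936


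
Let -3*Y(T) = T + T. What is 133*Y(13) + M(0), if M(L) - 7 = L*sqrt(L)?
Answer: -3437/3 ≈ -1145.7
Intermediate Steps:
Y(T) = -2*T/3 (Y(T) = -(T + T)/3 = -2*T/3)
M(L) = 7 + L**(3/2) (M(L) = 7 + L*sqrt(L) = 7 + L**(3/2))
133*Y(13) + M(0) = 133*(-2/3*13) + (7 + 0**(3/2)) = 133*(-26/3) + (7 + 0) = -3458/3 + 7 = -3437/3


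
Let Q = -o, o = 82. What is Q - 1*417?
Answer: -499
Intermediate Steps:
Q = -82 (Q = -1*82 = -82)
Q - 1*417 = -82 - 1*417 = -82 - 417 = -499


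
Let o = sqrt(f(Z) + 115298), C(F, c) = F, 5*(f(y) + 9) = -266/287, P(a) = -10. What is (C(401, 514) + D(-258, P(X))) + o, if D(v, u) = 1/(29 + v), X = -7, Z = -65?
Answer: 91828/229 + 3*sqrt(538334715)/205 ≈ 740.54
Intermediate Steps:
f(y) = -1883/205 (f(y) = -9 + (-266/287)/5 = -9 + (-266*1/287)/5 = -9 + (1/5)*(-38/41) = -9 - 38/205 = -1883/205)
o = 3*sqrt(538334715)/205 (o = sqrt(-1883/205 + 115298) = sqrt(23634207/205) = 3*sqrt(538334715)/205 ≈ 339.54)
(C(401, 514) + D(-258, P(X))) + o = (401 + 1/(29 - 258)) + 3*sqrt(538334715)/205 = (401 + 1/(-229)) + 3*sqrt(538334715)/205 = (401 - 1/229) + 3*sqrt(538334715)/205 = 91828/229 + 3*sqrt(538334715)/205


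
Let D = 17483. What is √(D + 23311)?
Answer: √40794 ≈ 201.98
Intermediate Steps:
√(D + 23311) = √(17483 + 23311) = √40794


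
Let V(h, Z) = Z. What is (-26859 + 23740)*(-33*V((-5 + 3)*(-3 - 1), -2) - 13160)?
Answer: 40840186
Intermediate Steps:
(-26859 + 23740)*(-33*V((-5 + 3)*(-3 - 1), -2) - 13160) = (-26859 + 23740)*(-33*(-2) - 13160) = -3119*(66 - 13160) = -3119*(-13094) = 40840186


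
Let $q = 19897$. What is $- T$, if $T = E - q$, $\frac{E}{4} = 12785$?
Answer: $-31243$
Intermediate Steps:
$E = 51140$ ($E = 4 \cdot 12785 = 51140$)
$T = 31243$ ($T = 51140 - 19897 = 31243$)
$- T = \left(-1\right) 31243 = -31243$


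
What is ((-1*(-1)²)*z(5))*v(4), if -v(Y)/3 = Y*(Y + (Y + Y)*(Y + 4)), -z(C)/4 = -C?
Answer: 16320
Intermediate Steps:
z(C) = 4*C (z(C) = -(-4)*C = 4*C)
v(Y) = -3*Y*(Y + 2*Y*(4 + Y)) (v(Y) = -3*Y*(Y + (Y + Y)*(Y + 4)) = -3*Y*(Y + (2*Y)*(4 + Y)) = -3*Y*(Y + 2*Y*(4 + Y)))
((-1*(-1)²)*z(5))*v(4) = ((-1*(-1)²)*(4*5))*(4²*(-27 - 6*4)) = (-1*1*20)*(16*(-27 - 24)) = (-1*20)*(16*(-51)) = -20*(-816) = 16320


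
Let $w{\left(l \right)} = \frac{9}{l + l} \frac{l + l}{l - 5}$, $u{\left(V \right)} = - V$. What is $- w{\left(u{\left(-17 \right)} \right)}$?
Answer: $- \frac{3}{4} \approx -0.75$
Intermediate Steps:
$w{\left(l \right)} = \frac{9}{-5 + l}$ ($w{\left(l \right)} = \frac{9}{2 l} \frac{2 l}{-5 + l} = \frac{9}{-5 + l}$)
$- w{\left(u{\left(-17 \right)} \right)} = - \frac{9}{-5 - -17} = - \frac{9}{-5 + 17} = - \frac{9}{12} = \left(-1\right) \frac{3}{4} = - \frac{3}{4}$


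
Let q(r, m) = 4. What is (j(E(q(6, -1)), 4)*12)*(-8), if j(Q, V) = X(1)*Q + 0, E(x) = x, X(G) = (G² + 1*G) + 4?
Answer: -2304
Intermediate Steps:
X(G) = 4 + G + G² (X(G) = (G² + G) + 4 = (G + G²) + 4 = 4 + G + G²)
j(Q, V) = 6*Q (j(Q, V) = (4 + 1 + 1²)*Q + 0 = (4 + 1 + 1)*Q + 0 = 6*Q + 0 = 6*Q)
(j(E(q(6, -1)), 4)*12)*(-8) = ((6*4)*12)*(-8) = (24*12)*(-8) = 288*(-8) = -2304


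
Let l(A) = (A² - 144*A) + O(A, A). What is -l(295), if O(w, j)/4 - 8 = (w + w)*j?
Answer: -740777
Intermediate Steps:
O(w, j) = 32 + 8*j*w (O(w, j) = 32 + 4*((w + w)*j) = 32 + 4*((2*w)*j) = 32 + 4*(2*j*w) = 32 + 8*j*w)
l(A) = 32 - 144*A + 9*A² (l(A) = (A² - 144*A) + (32 + 8*A*A) = (A² - 144*A) + (32 + 8*A²) = 32 - 144*A + 9*A²)
-l(295) = -(32 - 144*295 + 9*295²) = -(32 - 42480 + 9*87025) = -(32 - 42480 + 783225) = -1*740777 = -740777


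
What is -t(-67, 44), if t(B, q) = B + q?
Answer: 23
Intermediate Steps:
-t(-67, 44) = -(-67 + 44) = -1*(-23) = 23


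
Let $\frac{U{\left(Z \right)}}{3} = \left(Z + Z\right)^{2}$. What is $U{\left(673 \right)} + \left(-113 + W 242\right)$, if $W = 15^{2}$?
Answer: $5489485$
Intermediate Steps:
$W = 225$
$U{\left(Z \right)} = 12 Z^{2}$ ($U{\left(Z \right)} = 3 \left(Z + Z\right)^{2} = 3 \left(2 Z\right)^{2} = 3 \cdot 4 Z^{2} = 12 Z^{2}$)
$U{\left(673 \right)} + \left(-113 + W 242\right) = 12 \cdot 673^{2} + \left(-113 + 225 \cdot 242\right) = 12 \cdot 452929 + \left(-113 + 54450\right) = 5435148 + 54337 = 5489485$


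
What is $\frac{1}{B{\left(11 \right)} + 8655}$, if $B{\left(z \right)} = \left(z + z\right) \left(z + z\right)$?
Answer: $\frac{1}{9139} \approx 0.00010942$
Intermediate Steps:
$B{\left(z \right)} = 4 z^{2}$ ($B{\left(z \right)} = 2 z 2 z = 4 z^{2}$)
$\frac{1}{B{\left(11 \right)} + 8655} = \frac{1}{4 \cdot 11^{2} + 8655} = \frac{1}{4 \cdot 121 + 8655} = \frac{1}{484 + 8655} = \frac{1}{9139}$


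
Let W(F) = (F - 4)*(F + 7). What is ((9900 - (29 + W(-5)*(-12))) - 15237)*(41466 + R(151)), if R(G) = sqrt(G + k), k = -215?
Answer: -231463212 - 44656*I ≈ -2.3146e+8 - 44656.0*I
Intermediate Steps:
W(F) = (-4 + F)*(7 + F)
R(G) = sqrt(-215 + G) (R(G) = sqrt(G - 215) = sqrt(-215 + G))
((9900 - (29 + W(-5)*(-12))) - 15237)*(41466 + R(151)) = ((9900 - (29 + (-28 + (-5)**2 + 3*(-5))*(-12))) - 15237)*(41466 + sqrt(-215 + 151)) = ((9900 - (29 + (-28 + 25 - 15)*(-12))) - 15237)*(41466 + sqrt(-64)) = ((9900 - (29 - 18*(-12))) - 15237)*(41466 + 8*I) = ((9900 - (29 + 216)) - 15237)*(41466 + 8*I) = ((9900 - 1*245) - 15237)*(41466 + 8*I) = ((9900 - 245) - 15237)*(41466 + 8*I) = (9655 - 15237)*(41466 + 8*I) = -5582*(41466 + 8*I) = -231463212 - 44656*I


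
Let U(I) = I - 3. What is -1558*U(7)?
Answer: -6232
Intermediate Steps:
U(I) = -3 + I
-1558*U(7) = -1558*(-3 + 7) = -1558*4 = -6232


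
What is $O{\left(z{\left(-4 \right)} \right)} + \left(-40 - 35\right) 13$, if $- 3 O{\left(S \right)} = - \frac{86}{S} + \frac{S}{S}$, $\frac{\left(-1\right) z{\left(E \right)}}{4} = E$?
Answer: $- \frac{23365}{24} \approx -973.54$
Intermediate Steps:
$z{\left(E \right)} = - 4 E$
$O{\left(S \right)} = - \frac{1}{3} + \frac{86}{3 S}$ ($O{\left(S \right)} = - \frac{- \frac{86}{S} + \frac{S}{S}}{3} = - \frac{- \frac{86}{S} + 1}{3} = - \frac{1 - \frac{86}{S}}{3} = - \frac{1}{3} + \frac{86}{3 S}$)
$O{\left(z{\left(-4 \right)} \right)} + \left(-40 - 35\right) 13 = \frac{86 - \left(-4\right) \left(-4\right)}{3 \left(\left(-4\right) \left(-4\right)\right)} + \left(-40 - 35\right) 13 = \frac{86 - 16}{3 \cdot 16} - 975 = \frac{1}{3} \cdot \frac{1}{16} \left(86 - 16\right) - 975 = \frac{1}{3} \cdot \frac{1}{16} \cdot 70 - 975 = \frac{35}{24} - 975 = - \frac{23365}{24}$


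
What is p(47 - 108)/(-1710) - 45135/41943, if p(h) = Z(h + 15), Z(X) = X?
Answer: -12541912/11953755 ≈ -1.0492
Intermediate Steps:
p(h) = 15 + h (p(h) = h + 15 = 15 + h)
p(47 - 108)/(-1710) - 45135/41943 = (15 + (47 - 108))/(-1710) - 45135/41943 = (15 - 61)*(-1/1710) - 45135*1/41943 = -46*(-1/1710) - 15045/13981 = 23/855 - 15045/13981 = -12541912/11953755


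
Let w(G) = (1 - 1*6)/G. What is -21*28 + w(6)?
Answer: -3533/6 ≈ -588.83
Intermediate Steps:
w(G) = -5/G (w(G) = (1 - 6)/G = -5/G)
-21*28 + w(6) = -21*28 - 5/6 = -588 - 5*1/6 = -588 - 5/6 = -3533/6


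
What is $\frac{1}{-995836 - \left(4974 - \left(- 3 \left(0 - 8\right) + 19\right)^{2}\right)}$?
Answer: $- \frac{1}{998961} \approx -1.001 \cdot 10^{-6}$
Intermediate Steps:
$\frac{1}{-995836 - \left(4974 - \left(- 3 \left(0 - 8\right) + 19\right)^{2}\right)} = \frac{1}{-995836 - \left(4974 - \left(\left(-3\right) \left(-8\right) + 19\right)^{2}\right)} = \frac{1}{-995836 - \left(4974 - \left(24 + 19\right)^{2}\right)} = \frac{1}{-995836 - \left(4974 - 1849\right)} = \frac{1}{-995836 + \left(\left(238261 + 1849\right) - 243235\right)} = \frac{1}{-995836 + \left(240110 - 243235\right)} = \frac{1}{-995836 - 3125} = \frac{1}{-998961} = - \frac{1}{998961}$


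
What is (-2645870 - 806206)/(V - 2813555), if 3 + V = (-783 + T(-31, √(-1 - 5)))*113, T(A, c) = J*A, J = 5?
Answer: 287673/243296 ≈ 1.1824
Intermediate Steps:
T(A, c) = 5*A
V = -105997 (V = -3 + (-783 + 5*(-31))*113 = -3 + (-783 - 155)*113 = -3 - 938*113 = -3 - 105994 = -105997)
(-2645870 - 806206)/(V - 2813555) = (-2645870 - 806206)/(-105997 - 2813555) = -3452076/(-2919552) = -3452076*(-1/2919552) = 287673/243296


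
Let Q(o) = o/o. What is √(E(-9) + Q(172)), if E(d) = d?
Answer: 2*I*√2 ≈ 2.8284*I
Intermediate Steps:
Q(o) = 1
√(E(-9) + Q(172)) = √(-9 + 1) = √(-8) = 2*I*√2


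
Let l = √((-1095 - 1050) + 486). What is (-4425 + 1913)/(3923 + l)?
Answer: -2463644/3847897 + 628*I*√1659/3847897 ≈ -0.64026 + 0.0066475*I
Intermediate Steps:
l = I*√1659 (l = √(-2145 + 486) = √(-1659) = I*√1659 ≈ 40.731*I)
(-4425 + 1913)/(3923 + l) = (-4425 + 1913)/(3923 + I*√1659) = -2512/(3923 + I*√1659)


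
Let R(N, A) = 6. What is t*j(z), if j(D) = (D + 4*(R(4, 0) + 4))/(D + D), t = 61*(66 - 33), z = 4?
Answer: 22143/2 ≈ 11072.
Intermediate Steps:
t = 2013 (t = 61*33 = 2013)
j(D) = (40 + D)/(2*D) (j(D) = (D + 4*(6 + 4))/(D + D) = (D + 4*10)/((2*D)) = (D + 40)*(1/(2*D)) = (40 + D)*(1/(2*D)) = (40 + D)/(2*D))
t*j(z) = 2013*((½)*(40 + 4)/4) = 2013*((½)*(¼)*44) = 2013*(11/2) = 22143/2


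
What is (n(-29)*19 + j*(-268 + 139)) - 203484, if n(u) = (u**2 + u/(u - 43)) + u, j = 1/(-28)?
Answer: -94774045/504 ≈ -1.8804e+5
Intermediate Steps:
j = -1/28 ≈ -0.035714
n(u) = u + u**2 + u/(-43 + u) (n(u) = (u**2 + u/(-43 + u)) + u = u + u**2 + u/(-43 + u))
(n(-29)*19 + j*(-268 + 139)) - 203484 = (-29*(-42 + (-29)**2 - 42*(-29))/(-43 - 29)*19 - (-268 + 139)/28) - 203484 = (-29*(-42 + 841 + 1218)/(-72)*19 - 1/28*(-129)) - 203484 = (-29*(-1/72)*2017*19 + 129/28) - 203484 = ((58493/72)*19 + 129/28) - 203484 = (1111367/72 + 129/28) - 203484 = 7781891/504 - 203484 = -94774045/504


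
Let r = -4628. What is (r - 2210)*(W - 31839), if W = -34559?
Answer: 454029524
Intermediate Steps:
(r - 2210)*(W - 31839) = (-4628 - 2210)*(-34559 - 31839) = -6838*(-66398) = 454029524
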